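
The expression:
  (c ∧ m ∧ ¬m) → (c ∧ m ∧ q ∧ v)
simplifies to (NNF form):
True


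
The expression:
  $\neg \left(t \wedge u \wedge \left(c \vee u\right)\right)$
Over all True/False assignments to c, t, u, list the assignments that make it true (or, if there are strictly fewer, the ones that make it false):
is false only for:
  c=False, t=True, u=True;
  c=True, t=True, u=True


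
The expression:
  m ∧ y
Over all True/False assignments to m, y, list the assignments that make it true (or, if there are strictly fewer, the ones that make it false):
is true only for:
  m=True, y=True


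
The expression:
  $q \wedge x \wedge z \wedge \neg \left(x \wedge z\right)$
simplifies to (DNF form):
$\text{False}$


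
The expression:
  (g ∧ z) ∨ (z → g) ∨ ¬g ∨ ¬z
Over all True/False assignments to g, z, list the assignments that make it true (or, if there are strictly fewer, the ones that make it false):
is always true.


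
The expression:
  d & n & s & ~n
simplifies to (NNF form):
False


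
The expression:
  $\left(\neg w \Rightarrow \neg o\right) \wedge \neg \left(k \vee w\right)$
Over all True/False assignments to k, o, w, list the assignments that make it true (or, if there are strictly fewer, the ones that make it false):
is true only for:
  k=False, o=False, w=False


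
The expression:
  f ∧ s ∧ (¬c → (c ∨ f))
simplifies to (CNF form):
f ∧ s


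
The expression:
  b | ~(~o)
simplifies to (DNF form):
b | o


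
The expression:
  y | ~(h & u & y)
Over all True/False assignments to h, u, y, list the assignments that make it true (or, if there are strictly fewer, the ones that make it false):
is always true.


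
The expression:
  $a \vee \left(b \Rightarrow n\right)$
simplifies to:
$a \vee n \vee \neg b$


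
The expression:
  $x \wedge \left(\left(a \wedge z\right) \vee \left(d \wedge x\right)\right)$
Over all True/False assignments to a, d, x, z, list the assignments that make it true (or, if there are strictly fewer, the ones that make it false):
is true only for:
  a=False, d=True, x=True, z=False;
  a=False, d=True, x=True, z=True;
  a=True, d=False, x=True, z=True;
  a=True, d=True, x=True, z=False;
  a=True, d=True, x=True, z=True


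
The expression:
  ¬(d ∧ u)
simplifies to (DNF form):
¬d ∨ ¬u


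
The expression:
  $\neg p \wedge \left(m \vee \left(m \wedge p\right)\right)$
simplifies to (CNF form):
$m \wedge \neg p$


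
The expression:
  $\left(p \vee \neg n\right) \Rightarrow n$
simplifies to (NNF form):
$n$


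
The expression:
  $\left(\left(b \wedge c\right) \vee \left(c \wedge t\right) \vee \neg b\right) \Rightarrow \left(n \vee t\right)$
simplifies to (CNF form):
$\left(b \vee n \vee t\right) \wedge \left(n \vee t \vee \neg c\right)$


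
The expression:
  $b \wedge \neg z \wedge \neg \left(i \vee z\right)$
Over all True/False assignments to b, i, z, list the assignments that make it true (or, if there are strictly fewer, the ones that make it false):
is true only for:
  b=True, i=False, z=False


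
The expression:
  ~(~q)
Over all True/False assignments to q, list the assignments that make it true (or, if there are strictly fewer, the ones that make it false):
is true only for:
  q=True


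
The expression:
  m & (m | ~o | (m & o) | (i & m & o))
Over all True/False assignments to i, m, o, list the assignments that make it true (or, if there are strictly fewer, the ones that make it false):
is true only for:
  i=False, m=True, o=False;
  i=False, m=True, o=True;
  i=True, m=True, o=False;
  i=True, m=True, o=True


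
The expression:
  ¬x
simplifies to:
¬x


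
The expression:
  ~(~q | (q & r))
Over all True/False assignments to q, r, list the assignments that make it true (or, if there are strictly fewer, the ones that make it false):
is true only for:
  q=True, r=False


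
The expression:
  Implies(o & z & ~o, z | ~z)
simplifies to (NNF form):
True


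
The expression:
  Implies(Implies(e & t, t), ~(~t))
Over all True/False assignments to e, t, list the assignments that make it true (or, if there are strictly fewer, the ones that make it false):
is true only for:
  e=False, t=True;
  e=True, t=True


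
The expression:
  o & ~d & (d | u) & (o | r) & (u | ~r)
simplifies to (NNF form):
o & u & ~d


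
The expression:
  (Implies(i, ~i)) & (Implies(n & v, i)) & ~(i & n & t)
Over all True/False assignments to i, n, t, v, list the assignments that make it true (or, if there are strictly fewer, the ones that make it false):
is true only for:
  i=False, n=False, t=False, v=False;
  i=False, n=False, t=False, v=True;
  i=False, n=False, t=True, v=False;
  i=False, n=False, t=True, v=True;
  i=False, n=True, t=False, v=False;
  i=False, n=True, t=True, v=False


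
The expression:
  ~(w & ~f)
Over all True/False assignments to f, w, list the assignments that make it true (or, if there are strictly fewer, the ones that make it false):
is false only for:
  f=False, w=True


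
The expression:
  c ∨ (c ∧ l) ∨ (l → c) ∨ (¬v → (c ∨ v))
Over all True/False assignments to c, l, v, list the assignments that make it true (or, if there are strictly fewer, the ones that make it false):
is false only for:
  c=False, l=True, v=False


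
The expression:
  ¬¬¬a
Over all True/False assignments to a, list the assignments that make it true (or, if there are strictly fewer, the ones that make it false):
is true only for:
  a=False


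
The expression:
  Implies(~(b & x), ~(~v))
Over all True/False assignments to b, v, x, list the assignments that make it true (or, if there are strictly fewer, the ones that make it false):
is false only for:
  b=False, v=False, x=False;
  b=False, v=False, x=True;
  b=True, v=False, x=False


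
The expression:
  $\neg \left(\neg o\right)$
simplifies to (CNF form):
$o$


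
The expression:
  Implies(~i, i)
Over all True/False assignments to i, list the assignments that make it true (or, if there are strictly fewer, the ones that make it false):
is true only for:
  i=True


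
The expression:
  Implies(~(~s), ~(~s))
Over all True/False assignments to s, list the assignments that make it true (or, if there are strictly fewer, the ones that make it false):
is always true.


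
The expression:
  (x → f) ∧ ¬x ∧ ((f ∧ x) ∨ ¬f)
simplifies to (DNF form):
¬f ∧ ¬x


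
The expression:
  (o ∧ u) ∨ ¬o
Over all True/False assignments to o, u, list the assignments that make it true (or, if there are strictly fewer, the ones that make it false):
is false only for:
  o=True, u=False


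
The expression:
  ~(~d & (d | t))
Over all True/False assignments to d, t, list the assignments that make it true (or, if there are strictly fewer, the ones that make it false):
is false only for:
  d=False, t=True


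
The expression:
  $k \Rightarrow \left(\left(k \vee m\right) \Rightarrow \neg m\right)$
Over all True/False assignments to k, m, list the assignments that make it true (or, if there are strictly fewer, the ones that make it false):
is false only for:
  k=True, m=True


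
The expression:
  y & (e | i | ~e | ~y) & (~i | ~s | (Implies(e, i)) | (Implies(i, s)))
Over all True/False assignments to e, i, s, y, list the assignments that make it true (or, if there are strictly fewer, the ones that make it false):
is true only for:
  e=False, i=False, s=False, y=True;
  e=False, i=False, s=True, y=True;
  e=False, i=True, s=False, y=True;
  e=False, i=True, s=True, y=True;
  e=True, i=False, s=False, y=True;
  e=True, i=False, s=True, y=True;
  e=True, i=True, s=False, y=True;
  e=True, i=True, s=True, y=True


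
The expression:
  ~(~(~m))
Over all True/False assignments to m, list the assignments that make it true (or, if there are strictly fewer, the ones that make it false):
is true only for:
  m=False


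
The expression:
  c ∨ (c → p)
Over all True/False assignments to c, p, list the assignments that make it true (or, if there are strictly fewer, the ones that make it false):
is always true.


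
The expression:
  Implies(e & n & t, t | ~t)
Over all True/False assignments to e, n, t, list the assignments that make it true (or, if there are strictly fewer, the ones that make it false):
is always true.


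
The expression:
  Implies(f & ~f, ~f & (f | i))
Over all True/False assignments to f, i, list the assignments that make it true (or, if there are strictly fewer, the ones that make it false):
is always true.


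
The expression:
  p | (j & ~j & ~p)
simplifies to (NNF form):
p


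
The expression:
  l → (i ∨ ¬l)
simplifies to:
i ∨ ¬l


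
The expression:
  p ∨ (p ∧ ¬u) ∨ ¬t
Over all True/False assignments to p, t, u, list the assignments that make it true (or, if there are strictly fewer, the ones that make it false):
is false only for:
  p=False, t=True, u=False;
  p=False, t=True, u=True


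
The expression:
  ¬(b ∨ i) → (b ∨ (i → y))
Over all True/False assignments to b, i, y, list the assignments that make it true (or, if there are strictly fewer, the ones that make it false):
is always true.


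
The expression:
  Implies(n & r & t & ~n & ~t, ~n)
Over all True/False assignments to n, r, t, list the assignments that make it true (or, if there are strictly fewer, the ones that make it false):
is always true.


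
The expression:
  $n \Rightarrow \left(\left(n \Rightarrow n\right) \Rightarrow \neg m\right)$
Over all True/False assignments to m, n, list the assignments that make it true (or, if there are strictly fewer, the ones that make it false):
is false only for:
  m=True, n=True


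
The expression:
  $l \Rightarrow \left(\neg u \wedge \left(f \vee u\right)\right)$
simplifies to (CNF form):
$\left(f \vee \neg l\right) \wedge \left(\neg l \vee \neg u\right)$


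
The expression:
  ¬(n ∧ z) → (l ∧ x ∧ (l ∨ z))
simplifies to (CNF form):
(l ∨ n) ∧ (l ∨ z) ∧ (n ∨ x) ∧ (x ∨ z)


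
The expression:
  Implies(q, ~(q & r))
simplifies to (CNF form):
~q | ~r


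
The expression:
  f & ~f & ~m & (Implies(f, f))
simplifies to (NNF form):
False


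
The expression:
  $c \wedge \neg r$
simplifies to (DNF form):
$c \wedge \neg r$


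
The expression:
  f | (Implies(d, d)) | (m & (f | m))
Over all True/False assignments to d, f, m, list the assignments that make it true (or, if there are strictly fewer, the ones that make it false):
is always true.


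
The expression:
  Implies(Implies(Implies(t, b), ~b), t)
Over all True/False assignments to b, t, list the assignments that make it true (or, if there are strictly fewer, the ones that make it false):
is false only for:
  b=False, t=False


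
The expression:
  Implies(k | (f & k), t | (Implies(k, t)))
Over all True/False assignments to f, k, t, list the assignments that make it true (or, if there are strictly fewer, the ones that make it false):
is false only for:
  f=False, k=True, t=False;
  f=True, k=True, t=False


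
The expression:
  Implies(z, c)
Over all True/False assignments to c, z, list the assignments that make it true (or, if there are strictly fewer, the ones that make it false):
is false only for:
  c=False, z=True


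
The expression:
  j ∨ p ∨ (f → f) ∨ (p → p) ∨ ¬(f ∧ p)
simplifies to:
True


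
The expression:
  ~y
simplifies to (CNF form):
~y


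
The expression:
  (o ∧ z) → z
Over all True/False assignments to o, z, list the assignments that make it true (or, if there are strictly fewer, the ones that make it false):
is always true.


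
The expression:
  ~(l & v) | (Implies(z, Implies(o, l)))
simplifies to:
True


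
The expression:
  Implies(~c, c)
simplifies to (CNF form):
c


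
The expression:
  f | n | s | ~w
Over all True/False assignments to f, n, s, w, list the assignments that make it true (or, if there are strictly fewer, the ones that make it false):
is false only for:
  f=False, n=False, s=False, w=True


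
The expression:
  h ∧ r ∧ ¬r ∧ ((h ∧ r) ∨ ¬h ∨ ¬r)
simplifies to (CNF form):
False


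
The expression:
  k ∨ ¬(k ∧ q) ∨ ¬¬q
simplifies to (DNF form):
True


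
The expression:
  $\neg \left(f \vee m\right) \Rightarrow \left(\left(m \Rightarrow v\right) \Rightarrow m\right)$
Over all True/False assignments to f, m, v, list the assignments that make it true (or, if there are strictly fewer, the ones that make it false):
is false only for:
  f=False, m=False, v=False;
  f=False, m=False, v=True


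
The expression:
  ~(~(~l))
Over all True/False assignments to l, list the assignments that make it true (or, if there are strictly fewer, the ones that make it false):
is true only for:
  l=False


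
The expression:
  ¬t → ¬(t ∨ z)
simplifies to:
t ∨ ¬z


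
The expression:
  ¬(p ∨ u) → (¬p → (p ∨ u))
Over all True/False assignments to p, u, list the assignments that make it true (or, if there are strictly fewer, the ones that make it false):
is false only for:
  p=False, u=False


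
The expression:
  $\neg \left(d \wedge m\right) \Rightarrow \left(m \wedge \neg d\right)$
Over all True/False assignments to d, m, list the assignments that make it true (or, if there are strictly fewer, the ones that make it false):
is true only for:
  d=False, m=True;
  d=True, m=True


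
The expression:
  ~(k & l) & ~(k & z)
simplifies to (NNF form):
~k | (~l & ~z)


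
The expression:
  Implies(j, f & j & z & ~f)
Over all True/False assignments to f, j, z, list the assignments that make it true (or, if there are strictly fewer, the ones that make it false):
is true only for:
  f=False, j=False, z=False;
  f=False, j=False, z=True;
  f=True, j=False, z=False;
  f=True, j=False, z=True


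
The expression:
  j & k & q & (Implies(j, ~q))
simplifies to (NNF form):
False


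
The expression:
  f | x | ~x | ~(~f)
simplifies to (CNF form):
True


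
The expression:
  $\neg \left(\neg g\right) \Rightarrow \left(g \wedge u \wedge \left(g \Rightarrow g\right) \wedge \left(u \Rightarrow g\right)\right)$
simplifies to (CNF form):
$u \vee \neg g$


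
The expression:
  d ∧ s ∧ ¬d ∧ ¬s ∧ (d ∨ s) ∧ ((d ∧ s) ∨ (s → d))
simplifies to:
False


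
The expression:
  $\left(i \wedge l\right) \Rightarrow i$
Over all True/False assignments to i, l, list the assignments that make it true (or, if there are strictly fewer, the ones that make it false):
is always true.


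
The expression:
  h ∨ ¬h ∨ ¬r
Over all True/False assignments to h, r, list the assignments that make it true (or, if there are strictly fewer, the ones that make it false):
is always true.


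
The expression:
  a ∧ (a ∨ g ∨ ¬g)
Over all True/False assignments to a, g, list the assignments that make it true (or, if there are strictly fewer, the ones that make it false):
is true only for:
  a=True, g=False;
  a=True, g=True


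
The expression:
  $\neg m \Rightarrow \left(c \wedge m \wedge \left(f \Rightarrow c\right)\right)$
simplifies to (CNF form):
$m$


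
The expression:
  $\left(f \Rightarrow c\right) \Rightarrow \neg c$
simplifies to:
$\neg c$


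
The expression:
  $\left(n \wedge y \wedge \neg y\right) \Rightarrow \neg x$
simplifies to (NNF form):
$\text{True}$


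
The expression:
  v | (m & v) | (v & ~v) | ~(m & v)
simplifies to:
True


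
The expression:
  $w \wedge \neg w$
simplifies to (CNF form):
$\text{False}$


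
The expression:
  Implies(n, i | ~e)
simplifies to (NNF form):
i | ~e | ~n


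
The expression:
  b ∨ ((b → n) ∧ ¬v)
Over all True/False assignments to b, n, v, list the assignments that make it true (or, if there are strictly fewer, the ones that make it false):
is false only for:
  b=False, n=False, v=True;
  b=False, n=True, v=True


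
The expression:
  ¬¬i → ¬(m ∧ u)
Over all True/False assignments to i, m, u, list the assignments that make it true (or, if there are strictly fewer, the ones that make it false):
is false only for:
  i=True, m=True, u=True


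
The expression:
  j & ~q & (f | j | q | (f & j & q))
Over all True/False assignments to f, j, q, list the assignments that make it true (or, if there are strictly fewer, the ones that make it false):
is true only for:
  f=False, j=True, q=False;
  f=True, j=True, q=False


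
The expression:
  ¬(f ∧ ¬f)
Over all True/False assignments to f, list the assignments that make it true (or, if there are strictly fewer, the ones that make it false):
is always true.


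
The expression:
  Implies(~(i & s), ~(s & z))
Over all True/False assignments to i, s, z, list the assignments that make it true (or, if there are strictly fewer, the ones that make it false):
is false only for:
  i=False, s=True, z=True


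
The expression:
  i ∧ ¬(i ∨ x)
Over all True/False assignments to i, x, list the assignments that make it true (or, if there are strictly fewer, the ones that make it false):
is never true.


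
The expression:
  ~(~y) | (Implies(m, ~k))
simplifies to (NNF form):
y | ~k | ~m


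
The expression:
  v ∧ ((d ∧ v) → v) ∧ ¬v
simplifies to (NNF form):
False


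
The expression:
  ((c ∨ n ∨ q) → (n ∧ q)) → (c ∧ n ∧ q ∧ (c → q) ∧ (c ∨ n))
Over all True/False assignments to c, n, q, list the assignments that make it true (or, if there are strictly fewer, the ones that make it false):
is false only for:
  c=False, n=False, q=False;
  c=False, n=True, q=True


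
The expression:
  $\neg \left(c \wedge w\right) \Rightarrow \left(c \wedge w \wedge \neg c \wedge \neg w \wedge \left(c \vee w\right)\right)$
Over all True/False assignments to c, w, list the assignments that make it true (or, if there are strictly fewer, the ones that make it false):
is true only for:
  c=True, w=True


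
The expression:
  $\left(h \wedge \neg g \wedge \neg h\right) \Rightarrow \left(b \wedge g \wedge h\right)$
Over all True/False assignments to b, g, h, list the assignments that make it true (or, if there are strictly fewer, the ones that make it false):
is always true.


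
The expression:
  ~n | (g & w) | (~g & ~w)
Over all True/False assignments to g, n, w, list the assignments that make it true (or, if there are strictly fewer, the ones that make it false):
is false only for:
  g=False, n=True, w=True;
  g=True, n=True, w=False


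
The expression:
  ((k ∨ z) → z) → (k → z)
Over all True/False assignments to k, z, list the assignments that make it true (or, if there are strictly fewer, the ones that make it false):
is always true.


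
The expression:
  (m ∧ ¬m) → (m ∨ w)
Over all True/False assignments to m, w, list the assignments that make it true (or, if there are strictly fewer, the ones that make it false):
is always true.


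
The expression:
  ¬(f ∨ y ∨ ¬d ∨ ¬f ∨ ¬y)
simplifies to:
False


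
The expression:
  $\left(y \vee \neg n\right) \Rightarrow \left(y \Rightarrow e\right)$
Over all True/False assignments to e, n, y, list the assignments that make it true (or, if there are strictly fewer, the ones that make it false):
is false only for:
  e=False, n=False, y=True;
  e=False, n=True, y=True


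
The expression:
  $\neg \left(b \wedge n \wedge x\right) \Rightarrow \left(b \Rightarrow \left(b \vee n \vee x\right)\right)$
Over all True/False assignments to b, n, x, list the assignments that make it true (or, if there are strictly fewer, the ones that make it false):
is always true.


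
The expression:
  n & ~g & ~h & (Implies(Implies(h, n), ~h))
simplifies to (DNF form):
n & ~g & ~h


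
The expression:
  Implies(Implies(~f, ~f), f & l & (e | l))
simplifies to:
f & l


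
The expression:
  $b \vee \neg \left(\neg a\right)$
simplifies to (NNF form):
$a \vee b$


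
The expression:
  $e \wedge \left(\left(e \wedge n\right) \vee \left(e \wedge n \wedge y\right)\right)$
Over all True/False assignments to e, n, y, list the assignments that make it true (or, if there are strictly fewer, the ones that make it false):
is true only for:
  e=True, n=True, y=False;
  e=True, n=True, y=True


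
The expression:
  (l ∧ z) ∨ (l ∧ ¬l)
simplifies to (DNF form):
l ∧ z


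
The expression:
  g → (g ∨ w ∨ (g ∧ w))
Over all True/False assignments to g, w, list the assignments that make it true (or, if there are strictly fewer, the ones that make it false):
is always true.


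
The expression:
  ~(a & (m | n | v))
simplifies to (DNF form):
~a | (~m & ~n & ~v)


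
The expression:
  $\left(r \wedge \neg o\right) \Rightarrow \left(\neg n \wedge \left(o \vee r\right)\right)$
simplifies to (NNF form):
$o \vee \neg n \vee \neg r$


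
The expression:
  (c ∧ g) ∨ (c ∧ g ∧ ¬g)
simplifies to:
c ∧ g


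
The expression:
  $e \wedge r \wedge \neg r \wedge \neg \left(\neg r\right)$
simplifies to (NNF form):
$\text{False}$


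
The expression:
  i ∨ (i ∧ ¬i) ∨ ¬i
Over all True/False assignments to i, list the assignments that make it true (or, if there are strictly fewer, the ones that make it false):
is always true.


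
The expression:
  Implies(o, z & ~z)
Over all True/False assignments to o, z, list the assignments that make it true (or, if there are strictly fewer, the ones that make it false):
is true only for:
  o=False, z=False;
  o=False, z=True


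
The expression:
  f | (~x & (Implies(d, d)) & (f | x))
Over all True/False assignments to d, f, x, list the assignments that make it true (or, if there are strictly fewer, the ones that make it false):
is true only for:
  d=False, f=True, x=False;
  d=False, f=True, x=True;
  d=True, f=True, x=False;
  d=True, f=True, x=True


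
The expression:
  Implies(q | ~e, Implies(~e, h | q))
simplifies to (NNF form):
e | h | q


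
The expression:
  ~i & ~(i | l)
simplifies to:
~i & ~l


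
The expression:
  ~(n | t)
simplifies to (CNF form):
~n & ~t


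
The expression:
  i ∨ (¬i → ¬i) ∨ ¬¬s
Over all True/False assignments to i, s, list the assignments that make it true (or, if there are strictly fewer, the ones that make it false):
is always true.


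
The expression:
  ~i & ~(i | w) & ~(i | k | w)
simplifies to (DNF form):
~i & ~k & ~w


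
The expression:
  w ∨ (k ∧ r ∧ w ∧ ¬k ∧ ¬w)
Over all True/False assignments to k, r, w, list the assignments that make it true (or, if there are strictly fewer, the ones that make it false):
is true only for:
  k=False, r=False, w=True;
  k=False, r=True, w=True;
  k=True, r=False, w=True;
  k=True, r=True, w=True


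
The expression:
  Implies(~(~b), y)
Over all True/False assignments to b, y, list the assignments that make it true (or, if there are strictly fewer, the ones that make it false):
is false only for:
  b=True, y=False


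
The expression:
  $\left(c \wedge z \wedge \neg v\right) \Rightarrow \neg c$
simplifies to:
$v \vee \neg c \vee \neg z$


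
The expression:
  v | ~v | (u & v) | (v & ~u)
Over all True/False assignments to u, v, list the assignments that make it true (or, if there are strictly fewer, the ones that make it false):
is always true.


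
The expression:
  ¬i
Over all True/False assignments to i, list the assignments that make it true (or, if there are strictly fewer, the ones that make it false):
is true only for:
  i=False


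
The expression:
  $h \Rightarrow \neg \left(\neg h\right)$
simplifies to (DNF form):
$\text{True}$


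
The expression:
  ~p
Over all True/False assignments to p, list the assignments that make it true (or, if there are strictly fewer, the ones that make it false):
is true only for:
  p=False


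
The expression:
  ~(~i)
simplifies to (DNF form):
i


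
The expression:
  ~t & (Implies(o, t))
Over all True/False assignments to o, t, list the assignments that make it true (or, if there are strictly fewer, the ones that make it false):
is true only for:
  o=False, t=False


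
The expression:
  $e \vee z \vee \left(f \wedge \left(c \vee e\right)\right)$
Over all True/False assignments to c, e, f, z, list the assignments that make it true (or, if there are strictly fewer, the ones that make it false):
is false only for:
  c=False, e=False, f=False, z=False;
  c=False, e=False, f=True, z=False;
  c=True, e=False, f=False, z=False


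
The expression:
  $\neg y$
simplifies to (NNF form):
$\neg y$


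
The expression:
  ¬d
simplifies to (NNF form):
¬d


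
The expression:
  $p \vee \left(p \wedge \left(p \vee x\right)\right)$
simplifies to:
$p$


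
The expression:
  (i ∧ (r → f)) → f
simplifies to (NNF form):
f ∨ r ∨ ¬i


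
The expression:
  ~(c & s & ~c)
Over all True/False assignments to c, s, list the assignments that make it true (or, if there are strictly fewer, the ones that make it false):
is always true.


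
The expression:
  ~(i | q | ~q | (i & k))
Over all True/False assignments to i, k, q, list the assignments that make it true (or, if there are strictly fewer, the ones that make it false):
is never true.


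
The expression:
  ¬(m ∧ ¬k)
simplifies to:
k ∨ ¬m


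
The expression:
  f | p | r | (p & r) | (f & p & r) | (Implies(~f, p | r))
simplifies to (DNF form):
f | p | r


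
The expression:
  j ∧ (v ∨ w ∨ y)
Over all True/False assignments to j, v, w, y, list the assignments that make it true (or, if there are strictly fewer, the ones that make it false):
is true only for:
  j=True, v=False, w=False, y=True;
  j=True, v=False, w=True, y=False;
  j=True, v=False, w=True, y=True;
  j=True, v=True, w=False, y=False;
  j=True, v=True, w=False, y=True;
  j=True, v=True, w=True, y=False;
  j=True, v=True, w=True, y=True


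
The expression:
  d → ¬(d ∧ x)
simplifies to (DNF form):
¬d ∨ ¬x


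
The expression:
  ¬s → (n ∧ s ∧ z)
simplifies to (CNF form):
s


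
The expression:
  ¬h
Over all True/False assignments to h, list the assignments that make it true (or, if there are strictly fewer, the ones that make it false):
is true only for:
  h=False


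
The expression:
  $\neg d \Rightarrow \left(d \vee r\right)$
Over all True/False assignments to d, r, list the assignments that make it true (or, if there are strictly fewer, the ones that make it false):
is false only for:
  d=False, r=False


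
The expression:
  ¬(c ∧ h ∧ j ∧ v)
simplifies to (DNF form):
¬c ∨ ¬h ∨ ¬j ∨ ¬v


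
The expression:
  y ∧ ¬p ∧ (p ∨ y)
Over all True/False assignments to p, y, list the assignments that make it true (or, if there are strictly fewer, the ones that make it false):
is true only for:
  p=False, y=True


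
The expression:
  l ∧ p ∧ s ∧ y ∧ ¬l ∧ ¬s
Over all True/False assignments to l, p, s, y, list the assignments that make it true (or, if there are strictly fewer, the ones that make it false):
is never true.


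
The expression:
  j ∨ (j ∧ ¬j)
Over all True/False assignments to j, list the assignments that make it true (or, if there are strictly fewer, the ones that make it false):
is true only for:
  j=True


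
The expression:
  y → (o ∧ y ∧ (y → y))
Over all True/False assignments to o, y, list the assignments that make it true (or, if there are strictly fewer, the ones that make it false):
is false only for:
  o=False, y=True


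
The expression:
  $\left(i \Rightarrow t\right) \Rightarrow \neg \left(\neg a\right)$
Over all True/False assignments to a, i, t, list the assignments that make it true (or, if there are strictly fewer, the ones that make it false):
is false only for:
  a=False, i=False, t=False;
  a=False, i=False, t=True;
  a=False, i=True, t=True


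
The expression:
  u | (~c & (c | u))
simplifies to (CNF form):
u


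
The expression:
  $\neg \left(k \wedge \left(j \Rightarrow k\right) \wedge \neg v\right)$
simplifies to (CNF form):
$v \vee \neg k$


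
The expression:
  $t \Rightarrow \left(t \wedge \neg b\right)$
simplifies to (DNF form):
$\neg b \vee \neg t$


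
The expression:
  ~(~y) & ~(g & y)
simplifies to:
y & ~g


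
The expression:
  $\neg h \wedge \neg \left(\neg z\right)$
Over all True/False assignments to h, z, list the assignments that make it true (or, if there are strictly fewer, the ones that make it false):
is true only for:
  h=False, z=True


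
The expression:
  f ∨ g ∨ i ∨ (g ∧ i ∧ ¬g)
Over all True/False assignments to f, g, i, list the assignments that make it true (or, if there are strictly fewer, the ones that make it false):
is false only for:
  f=False, g=False, i=False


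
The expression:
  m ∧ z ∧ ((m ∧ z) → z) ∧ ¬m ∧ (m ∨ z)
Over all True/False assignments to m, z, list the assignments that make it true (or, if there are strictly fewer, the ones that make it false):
is never true.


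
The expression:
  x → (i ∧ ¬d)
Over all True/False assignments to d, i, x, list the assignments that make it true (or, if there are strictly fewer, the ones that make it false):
is false only for:
  d=False, i=False, x=True;
  d=True, i=False, x=True;
  d=True, i=True, x=True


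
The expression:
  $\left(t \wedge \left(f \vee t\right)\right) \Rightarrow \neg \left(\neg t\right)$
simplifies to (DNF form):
$\text{True}$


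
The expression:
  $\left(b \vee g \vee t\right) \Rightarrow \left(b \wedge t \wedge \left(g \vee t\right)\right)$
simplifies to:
$\left(b \wedge t\right) \vee \left(\neg b \wedge \neg g \wedge \neg t\right)$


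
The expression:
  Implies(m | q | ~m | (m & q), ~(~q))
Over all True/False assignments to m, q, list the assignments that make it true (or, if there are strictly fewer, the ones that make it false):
is true only for:
  m=False, q=True;
  m=True, q=True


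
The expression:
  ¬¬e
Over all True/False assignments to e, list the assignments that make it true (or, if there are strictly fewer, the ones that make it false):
is true only for:
  e=True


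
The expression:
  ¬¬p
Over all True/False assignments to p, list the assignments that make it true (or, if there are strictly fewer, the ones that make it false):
is true only for:
  p=True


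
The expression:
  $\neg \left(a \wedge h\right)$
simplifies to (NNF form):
$\neg a \vee \neg h$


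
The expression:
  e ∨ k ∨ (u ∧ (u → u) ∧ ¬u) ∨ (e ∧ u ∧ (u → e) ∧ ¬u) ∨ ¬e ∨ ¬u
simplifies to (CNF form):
True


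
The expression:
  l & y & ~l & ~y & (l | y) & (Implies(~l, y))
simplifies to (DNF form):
False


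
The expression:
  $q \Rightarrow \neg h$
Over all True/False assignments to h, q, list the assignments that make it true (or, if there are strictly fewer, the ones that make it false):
is false only for:
  h=True, q=True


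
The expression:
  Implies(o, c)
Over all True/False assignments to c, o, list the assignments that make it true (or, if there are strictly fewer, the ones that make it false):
is false only for:
  c=False, o=True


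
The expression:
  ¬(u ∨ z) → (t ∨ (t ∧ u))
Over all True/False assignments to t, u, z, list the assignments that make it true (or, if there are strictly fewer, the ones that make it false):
is false only for:
  t=False, u=False, z=False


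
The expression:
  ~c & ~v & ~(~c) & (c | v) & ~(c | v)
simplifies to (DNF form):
False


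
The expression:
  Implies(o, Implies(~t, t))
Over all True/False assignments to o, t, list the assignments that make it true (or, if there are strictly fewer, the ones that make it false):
is false only for:
  o=True, t=False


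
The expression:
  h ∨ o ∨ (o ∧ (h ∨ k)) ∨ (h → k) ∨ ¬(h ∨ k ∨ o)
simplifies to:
True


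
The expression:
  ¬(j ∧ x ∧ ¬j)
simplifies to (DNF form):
True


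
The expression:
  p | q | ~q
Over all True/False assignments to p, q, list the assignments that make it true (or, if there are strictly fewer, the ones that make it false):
is always true.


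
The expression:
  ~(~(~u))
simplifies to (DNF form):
~u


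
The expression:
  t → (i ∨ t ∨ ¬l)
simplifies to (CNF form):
True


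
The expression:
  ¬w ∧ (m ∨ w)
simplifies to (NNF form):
m ∧ ¬w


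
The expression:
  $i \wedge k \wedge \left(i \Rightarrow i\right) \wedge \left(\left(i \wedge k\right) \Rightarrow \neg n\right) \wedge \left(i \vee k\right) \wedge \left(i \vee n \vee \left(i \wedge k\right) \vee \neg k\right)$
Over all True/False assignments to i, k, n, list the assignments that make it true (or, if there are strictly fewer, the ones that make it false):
is true only for:
  i=True, k=True, n=False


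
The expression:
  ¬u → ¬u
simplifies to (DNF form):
True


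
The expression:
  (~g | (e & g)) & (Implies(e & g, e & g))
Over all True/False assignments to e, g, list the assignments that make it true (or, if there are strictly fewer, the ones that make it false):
is false only for:
  e=False, g=True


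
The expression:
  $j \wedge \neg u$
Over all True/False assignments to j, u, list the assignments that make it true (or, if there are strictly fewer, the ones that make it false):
is true only for:
  j=True, u=False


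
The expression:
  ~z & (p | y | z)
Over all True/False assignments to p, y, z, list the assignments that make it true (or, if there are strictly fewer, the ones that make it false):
is true only for:
  p=False, y=True, z=False;
  p=True, y=False, z=False;
  p=True, y=True, z=False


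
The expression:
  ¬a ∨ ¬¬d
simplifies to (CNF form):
d ∨ ¬a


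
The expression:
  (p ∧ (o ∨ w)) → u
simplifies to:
u ∨ (¬o ∧ ¬w) ∨ ¬p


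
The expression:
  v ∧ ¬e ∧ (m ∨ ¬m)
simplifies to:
v ∧ ¬e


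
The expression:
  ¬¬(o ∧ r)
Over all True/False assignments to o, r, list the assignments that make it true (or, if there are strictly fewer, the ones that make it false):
is true only for:
  o=True, r=True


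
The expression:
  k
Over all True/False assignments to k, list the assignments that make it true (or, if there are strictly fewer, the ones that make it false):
is true only for:
  k=True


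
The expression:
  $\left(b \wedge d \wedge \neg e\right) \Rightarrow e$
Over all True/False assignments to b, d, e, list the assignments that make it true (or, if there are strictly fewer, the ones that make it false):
is false only for:
  b=True, d=True, e=False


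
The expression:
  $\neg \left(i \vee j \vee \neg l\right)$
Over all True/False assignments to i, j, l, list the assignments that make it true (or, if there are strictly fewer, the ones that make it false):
is true only for:
  i=False, j=False, l=True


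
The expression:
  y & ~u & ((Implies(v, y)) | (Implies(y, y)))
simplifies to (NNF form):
y & ~u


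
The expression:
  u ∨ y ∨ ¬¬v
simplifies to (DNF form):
u ∨ v ∨ y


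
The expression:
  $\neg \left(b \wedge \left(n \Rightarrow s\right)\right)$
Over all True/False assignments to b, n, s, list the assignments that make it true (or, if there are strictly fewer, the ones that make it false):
is false only for:
  b=True, n=False, s=False;
  b=True, n=False, s=True;
  b=True, n=True, s=True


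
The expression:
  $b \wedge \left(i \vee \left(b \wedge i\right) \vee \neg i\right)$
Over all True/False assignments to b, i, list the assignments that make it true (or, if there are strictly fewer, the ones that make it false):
is true only for:
  b=True, i=False;
  b=True, i=True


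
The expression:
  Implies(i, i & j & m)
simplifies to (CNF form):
(j | ~i) & (m | ~i)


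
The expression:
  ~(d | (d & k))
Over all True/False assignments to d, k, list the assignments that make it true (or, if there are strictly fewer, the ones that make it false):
is true only for:
  d=False, k=False;
  d=False, k=True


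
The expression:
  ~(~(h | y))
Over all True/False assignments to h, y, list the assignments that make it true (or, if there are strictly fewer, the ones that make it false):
is false only for:
  h=False, y=False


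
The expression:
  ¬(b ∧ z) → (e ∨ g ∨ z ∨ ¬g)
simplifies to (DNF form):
True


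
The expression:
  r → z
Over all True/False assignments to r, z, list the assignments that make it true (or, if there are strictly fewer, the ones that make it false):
is false only for:
  r=True, z=False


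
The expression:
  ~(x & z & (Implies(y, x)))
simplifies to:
~x | ~z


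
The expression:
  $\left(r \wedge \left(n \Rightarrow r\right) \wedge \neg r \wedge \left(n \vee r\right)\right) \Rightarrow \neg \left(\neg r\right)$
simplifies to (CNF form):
$\text{True}$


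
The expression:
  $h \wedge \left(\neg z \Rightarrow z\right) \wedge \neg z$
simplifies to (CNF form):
$\text{False}$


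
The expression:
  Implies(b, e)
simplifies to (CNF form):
e | ~b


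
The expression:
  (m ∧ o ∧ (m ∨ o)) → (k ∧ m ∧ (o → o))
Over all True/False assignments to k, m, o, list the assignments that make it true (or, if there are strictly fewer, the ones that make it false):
is false only for:
  k=False, m=True, o=True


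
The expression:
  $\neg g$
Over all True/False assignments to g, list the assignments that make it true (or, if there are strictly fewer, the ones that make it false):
is true only for:
  g=False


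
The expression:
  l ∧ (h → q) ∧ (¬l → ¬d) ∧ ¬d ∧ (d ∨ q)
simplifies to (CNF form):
l ∧ q ∧ ¬d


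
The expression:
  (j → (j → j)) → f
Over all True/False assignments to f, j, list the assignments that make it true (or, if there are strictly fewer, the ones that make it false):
is true only for:
  f=True, j=False;
  f=True, j=True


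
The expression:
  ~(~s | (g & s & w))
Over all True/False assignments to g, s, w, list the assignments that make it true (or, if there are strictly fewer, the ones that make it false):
is true only for:
  g=False, s=True, w=False;
  g=False, s=True, w=True;
  g=True, s=True, w=False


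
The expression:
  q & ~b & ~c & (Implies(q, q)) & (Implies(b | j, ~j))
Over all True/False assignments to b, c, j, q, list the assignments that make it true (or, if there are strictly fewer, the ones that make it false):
is true only for:
  b=False, c=False, j=False, q=True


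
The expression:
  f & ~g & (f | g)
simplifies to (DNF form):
f & ~g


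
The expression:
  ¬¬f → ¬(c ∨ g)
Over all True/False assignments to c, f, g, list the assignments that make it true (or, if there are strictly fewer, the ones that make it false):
is false only for:
  c=False, f=True, g=True;
  c=True, f=True, g=False;
  c=True, f=True, g=True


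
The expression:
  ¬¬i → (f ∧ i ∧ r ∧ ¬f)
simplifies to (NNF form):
¬i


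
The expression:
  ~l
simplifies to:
~l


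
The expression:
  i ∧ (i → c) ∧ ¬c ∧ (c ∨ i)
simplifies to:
False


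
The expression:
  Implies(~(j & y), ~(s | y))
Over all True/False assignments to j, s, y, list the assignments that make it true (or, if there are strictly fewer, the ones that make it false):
is true only for:
  j=False, s=False, y=False;
  j=True, s=False, y=False;
  j=True, s=False, y=True;
  j=True, s=True, y=True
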